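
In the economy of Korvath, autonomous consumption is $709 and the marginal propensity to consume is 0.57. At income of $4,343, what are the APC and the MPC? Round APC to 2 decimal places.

MPC = 0.57 (the slope of the consumption function)
C = 709 + 0.57(4343) = 3184.51, so APC = 3184.51/4343 = 0.73

APC = 0.73; MPC = 0.57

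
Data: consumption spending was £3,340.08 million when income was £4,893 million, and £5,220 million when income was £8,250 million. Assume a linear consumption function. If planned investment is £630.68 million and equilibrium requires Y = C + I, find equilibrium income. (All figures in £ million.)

MPC = (5220 − 3340.08)/(8250 − 4893) = 1879.92/3357 = 0.56
a = 3340.08 − 0.56(4893) = 600
Equilibrium: Y = 600 + 0.56Y + 630.68
0.44Y = 1230.68, so Y = 1230.68/0.44 = 2797

Y = 2797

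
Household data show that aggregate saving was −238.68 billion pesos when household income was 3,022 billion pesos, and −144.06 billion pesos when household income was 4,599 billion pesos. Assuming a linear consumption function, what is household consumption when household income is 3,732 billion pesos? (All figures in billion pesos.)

C = 3928.08

MPS = ΔS/ΔY = (-144.06 − (-238.68))/(4599 − 3022) = 94.62/1577 = 0.06
MPC = 1 − MPS = 0.94
Autonomous saving = -238.68 − 0.06(3022) = -420, so a = 420
C = 420 + 0.94(3732) = 420 + 3508.08 = 3928.08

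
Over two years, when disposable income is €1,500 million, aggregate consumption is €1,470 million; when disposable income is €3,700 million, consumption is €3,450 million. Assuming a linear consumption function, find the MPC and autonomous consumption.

MPC = ΔC/ΔY = (3450 − 1470)/(3700 − 1500) = 1980/2200 = 0.9
a = C − MPC·Y = 1470 − 0.9(1500) = 1470 − 1350 = 120

MPC = 0.9; a = 120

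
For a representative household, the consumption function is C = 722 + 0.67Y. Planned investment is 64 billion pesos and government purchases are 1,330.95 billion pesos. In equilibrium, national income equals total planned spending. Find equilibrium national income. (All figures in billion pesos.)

Y = C + I + G = 722 + 0.67Y + 64 + 1330.95
Y − 0.67Y = 2116.95
0.33Y = 2116.95, so Y = 2116.95/0.33 = 6415

Y = 6415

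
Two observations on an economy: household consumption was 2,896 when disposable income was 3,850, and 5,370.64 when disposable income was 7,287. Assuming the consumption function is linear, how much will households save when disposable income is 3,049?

MPC = (5370.64 − 2896)/(7287 − 3850) = 2474.64/3437 = 0.72
a = 2896 − 0.72(3850) = 2896 − 2772 = 124
C = 124 + 0.72(3049) = 2319.28
S = 3049 − 2319.28 = 729.72

S = 729.72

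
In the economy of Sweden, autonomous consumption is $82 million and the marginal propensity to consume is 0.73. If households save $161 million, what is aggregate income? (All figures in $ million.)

S = Y − C = -82 + 0.27Y
-82 + 0.27Y = 161, so 0.27Y = 243 and Y = 900

Y = 900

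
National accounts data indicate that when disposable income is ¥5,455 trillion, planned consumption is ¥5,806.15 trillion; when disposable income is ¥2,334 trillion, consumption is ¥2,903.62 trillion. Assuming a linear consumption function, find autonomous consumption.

a = 733

MPC = ΔC/ΔY = (5806.15 − 2903.62)/(5455 − 2334) = 2902.53/3121 = 0.93
a = C − MPC·Y = 2903.62 − 0.93(2334) = 2903.62 − 2170.62 = 733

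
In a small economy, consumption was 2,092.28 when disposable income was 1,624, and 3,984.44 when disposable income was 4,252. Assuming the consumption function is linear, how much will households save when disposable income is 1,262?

S = -569.64

MPC = (3984.44 − 2092.28)/(4252 − 1624) = 1892.16/2628 = 0.72
a = 2092.28 − 0.72(1624) = 2092.28 − 1169.28 = 923
C = 923 + 0.72(1262) = 1831.64
S = 1262 − 1831.64 = -569.64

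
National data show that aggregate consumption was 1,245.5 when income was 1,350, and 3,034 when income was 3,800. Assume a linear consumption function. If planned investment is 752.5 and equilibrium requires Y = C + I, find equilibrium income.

Y = 3750

MPC = (3034 − 1245.5)/(3800 − 1350) = 1788.5/2450 = 0.73
a = 1245.5 − 0.73(1350) = 260
Equilibrium: Y = 260 + 0.73Y + 752.5
0.27Y = 1012.5, so Y = 1012.5/0.27 = 3750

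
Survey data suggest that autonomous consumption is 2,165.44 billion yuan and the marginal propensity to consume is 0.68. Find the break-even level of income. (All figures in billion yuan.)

Y = 6767

At break-even, C = Y: 2165.44 + 0.68Y = Y
0.32Y = 2165.44, so Y = 2165.44/0.32 = 6767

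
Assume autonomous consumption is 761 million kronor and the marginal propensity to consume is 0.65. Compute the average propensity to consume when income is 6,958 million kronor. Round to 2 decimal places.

APC = 0.76

C = 761 + 0.65(6958) = 5283.7
APC = C/Y = 5283.7/6958 = 0.76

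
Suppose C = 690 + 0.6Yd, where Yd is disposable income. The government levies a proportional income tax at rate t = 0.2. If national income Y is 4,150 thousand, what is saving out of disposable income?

Yd = (1 − 0.2)(4150) = 0.8(4150) = 3320
C = 690 + 0.6(3320) = 690 + 1992 = 2682
S = Yd − C = 3320 − 2682 = 638

S = 638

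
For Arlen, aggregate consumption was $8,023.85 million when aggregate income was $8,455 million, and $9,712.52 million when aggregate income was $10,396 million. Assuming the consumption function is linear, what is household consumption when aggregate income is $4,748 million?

MPC = (9712.52 − 8023.85)/(10396 − 8455) = 1688.67/1941 = 0.87
a = 8023.85 − 0.87(8455) = 8023.85 − 7355.85 = 668
C = 668 + 0.87(4748) = 668 + 4130.76 = 4798.76

C = 4798.76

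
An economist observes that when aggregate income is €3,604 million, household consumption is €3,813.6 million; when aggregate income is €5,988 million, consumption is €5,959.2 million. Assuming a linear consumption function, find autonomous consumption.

a = 570

MPC = ΔC/ΔY = (5959.2 − 3813.6)/(5988 − 3604) = 2145.6/2384 = 0.9
a = C − MPC·Y = 3813.6 − 0.9(3604) = 3813.6 − 3243.6 = 570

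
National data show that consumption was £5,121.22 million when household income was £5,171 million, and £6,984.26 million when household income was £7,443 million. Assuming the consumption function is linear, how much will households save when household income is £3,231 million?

S = -299.42

MPC = (6984.26 − 5121.22)/(7443 − 5171) = 1863.04/2272 = 0.82
a = 5121.22 − 0.82(5171) = 5121.22 − 4240.22 = 881
C = 881 + 0.82(3231) = 3530.42
S = 3231 − 3530.42 = -299.42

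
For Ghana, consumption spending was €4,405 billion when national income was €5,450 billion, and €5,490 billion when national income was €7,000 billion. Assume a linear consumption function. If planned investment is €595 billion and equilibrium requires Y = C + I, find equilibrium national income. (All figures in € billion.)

MPC = (5490 − 4405)/(7000 − 5450) = 1085/1550 = 0.7
a = 4405 − 0.7(5450) = 590
Equilibrium: Y = 590 + 0.7Y + 595
0.3Y = 1185, so Y = 1185/0.3 = 3950

Y = 3950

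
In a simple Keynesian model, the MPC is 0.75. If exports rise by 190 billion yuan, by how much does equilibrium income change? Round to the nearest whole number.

The multiplier is 1/(1 − MPC) = 1/0.25.
ΔY = 190/0.25 = 760.00 ≈ 760

ΔY ≈ 760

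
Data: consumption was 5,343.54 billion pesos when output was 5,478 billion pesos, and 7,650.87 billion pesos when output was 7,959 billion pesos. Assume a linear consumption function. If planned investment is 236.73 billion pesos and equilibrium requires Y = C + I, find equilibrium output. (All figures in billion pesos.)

Y = 6939

MPC = (7650.87 − 5343.54)/(7959 − 5478) = 2307.33/2481 = 0.93
a = 5343.54 − 0.93(5478) = 249
Equilibrium: Y = 249 + 0.93Y + 236.73
0.07Y = 485.73, so Y = 485.73/0.07 = 6939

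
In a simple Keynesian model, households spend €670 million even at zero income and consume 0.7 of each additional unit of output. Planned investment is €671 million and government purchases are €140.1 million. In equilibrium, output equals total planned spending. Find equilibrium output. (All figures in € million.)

Y = C + I + G = 670 + 0.7Y + 671 + 140.1
Y − 0.7Y = 1481.1
0.3Y = 1481.1, so Y = 1481.1/0.3 = 4937

Y = 4937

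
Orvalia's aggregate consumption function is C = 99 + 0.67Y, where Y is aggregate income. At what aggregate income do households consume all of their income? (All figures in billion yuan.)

Y = 300

At break-even, C = Y: 99 + 0.67Y = Y
0.33Y = 99, so Y = 99/0.33 = 300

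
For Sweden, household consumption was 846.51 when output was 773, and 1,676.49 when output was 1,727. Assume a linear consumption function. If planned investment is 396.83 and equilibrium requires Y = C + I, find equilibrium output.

Y = 4391

MPC = (1676.49 − 846.51)/(1727 − 773) = 829.98/954 = 0.87
a = 846.51 − 0.87(773) = 174
Equilibrium: Y = 174 + 0.87Y + 396.83
0.13Y = 570.83, so Y = 570.83/0.13 = 4391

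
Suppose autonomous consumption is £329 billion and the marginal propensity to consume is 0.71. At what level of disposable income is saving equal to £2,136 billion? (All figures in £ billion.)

S = Y − C = -329 + 0.29Y
-329 + 0.29Y = 2136, so 0.29Y = 2465 and Y = 8500

Y = 8500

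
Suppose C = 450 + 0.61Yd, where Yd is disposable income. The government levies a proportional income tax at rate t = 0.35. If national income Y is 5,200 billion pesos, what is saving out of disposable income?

S = 868.2

Yd = (1 − 0.35)(5200) = 0.65(5200) = 3380
C = 450 + 0.61(3380) = 450 + 2061.8 = 2511.8
S = Yd − C = 3380 − 2511.8 = 868.2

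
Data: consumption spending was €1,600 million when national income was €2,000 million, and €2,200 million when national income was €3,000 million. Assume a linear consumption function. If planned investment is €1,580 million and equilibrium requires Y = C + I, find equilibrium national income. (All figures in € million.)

MPC = (2200 − 1600)/(3000 − 2000) = 600/1000 = 0.6
a = 1600 − 0.6(2000) = 400
Equilibrium: Y = 400 + 0.6Y + 1580
0.4Y = 1980, so Y = 1980/0.4 = 4950

Y = 4950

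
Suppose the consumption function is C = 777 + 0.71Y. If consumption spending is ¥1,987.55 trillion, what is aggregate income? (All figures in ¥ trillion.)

777 + 0.71Y = 1987.55
0.71Y = 1210.55, so Y = 1210.55/0.71 = 1705

Y = 1705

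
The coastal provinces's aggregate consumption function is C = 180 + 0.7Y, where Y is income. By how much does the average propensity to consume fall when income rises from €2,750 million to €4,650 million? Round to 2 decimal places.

ΔAPC = 0.03

At Y = 2750: C = 180 + 0.7(2750) = 2105, APC = 2105/2750 = 0.765
At Y = 4650: C = 3435, APC = 3435/4650 = 0.739
Fall in APC = 0.765 − 0.739 = 0.026 ≈ 0.03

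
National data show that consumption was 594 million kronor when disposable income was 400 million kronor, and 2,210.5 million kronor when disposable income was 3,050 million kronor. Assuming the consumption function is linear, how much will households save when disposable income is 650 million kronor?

S = -96.5

MPC = (2210.5 − 594)/(3050 − 400) = 1616.5/2650 = 0.61
a = 594 − 0.61(400) = 594 − 244 = 350
C = 350 + 0.61(650) = 746.5
S = 650 − 746.5 = -96.5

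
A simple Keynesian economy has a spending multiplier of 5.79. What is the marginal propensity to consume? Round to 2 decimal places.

MPC = 0.83

k = 1/(1 − MPC), so 1 − MPC = 1/k = 1/5.79 = 0.1727
MPC = 1 − 0.1727 = 0.83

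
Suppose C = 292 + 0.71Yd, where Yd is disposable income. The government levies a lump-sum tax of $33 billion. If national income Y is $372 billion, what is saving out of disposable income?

S = -193.69

Yd = Y − T = 372 − 33 = 339
C = 292 + 0.71(339) = 292 + 240.69 = 532.69
S = Yd − C = 339 − 532.69 = -193.69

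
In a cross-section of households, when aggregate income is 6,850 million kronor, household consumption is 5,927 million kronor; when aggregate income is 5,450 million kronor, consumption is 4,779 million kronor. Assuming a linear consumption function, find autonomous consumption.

a = 310

MPC = ΔC/ΔY = (5927 − 4779)/(6850 − 5450) = 1148/1400 = 0.82
a = C − MPC·Y = 4779 − 0.82(5450) = 4779 − 4469 = 310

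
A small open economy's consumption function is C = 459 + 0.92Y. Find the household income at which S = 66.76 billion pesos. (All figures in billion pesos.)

S = Y − C = -459 + 0.08Y
-459 + 0.08Y = 66.76, so 0.08Y = 525.76 and Y = 6572

Y = 6572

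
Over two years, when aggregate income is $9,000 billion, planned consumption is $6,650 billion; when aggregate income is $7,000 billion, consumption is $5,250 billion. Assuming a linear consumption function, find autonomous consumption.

a = 350

MPC = ΔC/ΔY = (6650 − 5250)/(9000 − 7000) = 1400/2000 = 0.7
a = C − MPC·Y = 5250 − 0.7(7000) = 5250 − 4900 = 350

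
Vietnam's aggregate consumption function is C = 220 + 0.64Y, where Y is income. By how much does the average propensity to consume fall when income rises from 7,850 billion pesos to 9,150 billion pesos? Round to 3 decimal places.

ΔAPC = 0.004

At Y = 7850: C = 220 + 0.64(7850) = 5244, APC = 5244/7850 = 0.6680
At Y = 9150: C = 6076, APC = 6076/9150 = 0.6640
Fall in APC = 0.6680 − 0.6640 = 0.004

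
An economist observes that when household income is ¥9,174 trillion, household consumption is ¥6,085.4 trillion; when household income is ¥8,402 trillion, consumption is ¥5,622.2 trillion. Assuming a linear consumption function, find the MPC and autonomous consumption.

MPC = ΔC/ΔY = (6085.4 − 5622.2)/(9174 − 8402) = 463.2/772 = 0.6
a = C − MPC·Y = 5622.2 − 0.6(8402) = 5622.2 − 5041.2 = 581

MPC = 0.6; a = 581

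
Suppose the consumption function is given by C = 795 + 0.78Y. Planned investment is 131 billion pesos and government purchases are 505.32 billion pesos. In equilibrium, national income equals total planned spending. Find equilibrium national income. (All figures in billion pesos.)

Y = C + I + G = 795 + 0.78Y + 131 + 505.32
Y − 0.78Y = 1431.32
0.22Y = 1431.32, so Y = 1431.32/0.22 = 6506

Y = 6506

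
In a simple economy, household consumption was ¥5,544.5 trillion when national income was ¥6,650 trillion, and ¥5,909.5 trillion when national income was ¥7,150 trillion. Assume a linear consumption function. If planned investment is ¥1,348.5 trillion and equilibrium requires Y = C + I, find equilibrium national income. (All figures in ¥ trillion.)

Y = 7550

MPC = (5909.5 − 5544.5)/(7150 − 6650) = 365/500 = 0.73
a = 5544.5 − 0.73(6650) = 690
Equilibrium: Y = 690 + 0.73Y + 1348.5
0.27Y = 2038.5, so Y = 2038.5/0.27 = 7550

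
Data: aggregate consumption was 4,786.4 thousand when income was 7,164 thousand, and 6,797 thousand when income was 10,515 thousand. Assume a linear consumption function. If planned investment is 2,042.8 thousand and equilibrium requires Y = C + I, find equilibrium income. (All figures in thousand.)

MPC = (6797 − 4786.4)/(10515 − 7164) = 2010.6/3351 = 0.6
a = 4786.4 − 0.6(7164) = 488
Equilibrium: Y = 488 + 0.6Y + 2042.8
0.4Y = 2530.8, so Y = 2530.8/0.4 = 6327

Y = 6327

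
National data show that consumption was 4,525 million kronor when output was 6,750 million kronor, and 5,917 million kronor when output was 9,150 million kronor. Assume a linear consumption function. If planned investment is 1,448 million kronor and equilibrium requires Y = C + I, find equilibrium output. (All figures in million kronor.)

Y = 4900

MPC = (5917 − 4525)/(9150 − 6750) = 1392/2400 = 0.58
a = 4525 − 0.58(6750) = 610
Equilibrium: Y = 610 + 0.58Y + 1448
0.42Y = 2058, so Y = 2058/0.42 = 4900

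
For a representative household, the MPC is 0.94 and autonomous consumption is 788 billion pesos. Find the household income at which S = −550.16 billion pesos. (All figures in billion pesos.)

S = Y − C = -788 + 0.06Y
-788 + 0.06Y = -550.16, so 0.06Y = 237.84 and Y = 3964

Y = 3964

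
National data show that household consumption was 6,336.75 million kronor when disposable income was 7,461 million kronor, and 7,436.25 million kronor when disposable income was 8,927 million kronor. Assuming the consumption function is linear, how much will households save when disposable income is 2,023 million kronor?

S = -235.25

MPC = (7436.25 − 6336.75)/(8927 − 7461) = 1099.5/1466 = 0.75
a = 6336.75 − 0.75(7461) = 6336.75 − 5595.75 = 741
C = 741 + 0.75(2023) = 2258.25
S = 2023 − 2258.25 = -235.25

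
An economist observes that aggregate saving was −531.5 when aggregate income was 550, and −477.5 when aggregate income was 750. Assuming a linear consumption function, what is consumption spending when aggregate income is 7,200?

C = 5936

MPS = ΔS/ΔY = (-477.5 − (-531.5))/(750 − 550) = 54/200 = 0.27
MPC = 1 − MPS = 0.73
Autonomous saving = -531.5 − 0.27(550) = -680, so a = 680
C = 680 + 0.73(7200) = 680 + 5256 = 5936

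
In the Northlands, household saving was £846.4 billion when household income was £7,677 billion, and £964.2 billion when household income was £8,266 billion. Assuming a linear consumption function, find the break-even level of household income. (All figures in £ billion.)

MPS = ΔS/ΔY = (964.2 − 846.4)/(8266 − 7677) = 117.8/589 = 0.2
MPC = 1 − MPS = 0.8
From S(7677) = 846.4: −a + 0.2(7677) = 846.4, so a = 1535.4 − 846.4 = 689
Break-even (S = 0): Y = a/MPS = 689/0.2 = 3445

Y = 3445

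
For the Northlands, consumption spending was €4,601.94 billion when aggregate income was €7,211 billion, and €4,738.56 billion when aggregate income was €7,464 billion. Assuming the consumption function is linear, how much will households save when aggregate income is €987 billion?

S = -253.98

MPC = (4738.56 − 4601.94)/(7464 − 7211) = 136.62/253 = 0.54
a = 4601.94 − 0.54(7211) = 4601.94 − 3893.94 = 708
C = 708 + 0.54(987) = 1240.98
S = 987 − 1240.98 = -253.98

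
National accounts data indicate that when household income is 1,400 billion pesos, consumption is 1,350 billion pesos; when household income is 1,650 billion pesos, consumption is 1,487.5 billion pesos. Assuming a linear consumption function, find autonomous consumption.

a = 580

MPC = ΔC/ΔY = (1487.5 − 1350)/(1650 − 1400) = 137.5/250 = 0.55
a = C − MPC·Y = 1350 − 0.55(1400) = 1350 − 770 = 580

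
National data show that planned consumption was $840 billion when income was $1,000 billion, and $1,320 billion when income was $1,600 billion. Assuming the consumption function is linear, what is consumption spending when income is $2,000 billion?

MPC = (1320 − 840)/(1600 − 1000) = 480/600 = 0.8
a = 840 − 0.8(1000) = 840 − 800 = 40
C = 40 + 0.8(2000) = 40 + 1600 = 1640

C = 1640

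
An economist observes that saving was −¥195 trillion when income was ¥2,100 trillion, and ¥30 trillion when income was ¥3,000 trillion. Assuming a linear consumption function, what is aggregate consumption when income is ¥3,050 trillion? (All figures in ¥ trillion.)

C = 3007.5

MPS = ΔS/ΔY = (30 − (-195))/(3000 − 2100) = 225/900 = 0.25
MPC = 1 − MPS = 0.75
Autonomous saving = -195 − 0.25(2100) = -720, so a = 720
C = 720 + 0.75(3050) = 720 + 2287.5 = 3007.5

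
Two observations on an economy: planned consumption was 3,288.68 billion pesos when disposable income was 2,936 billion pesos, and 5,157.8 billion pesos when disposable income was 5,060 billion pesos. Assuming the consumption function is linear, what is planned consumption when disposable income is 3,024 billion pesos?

C = 3366.12

MPC = (5157.8 − 3288.68)/(5060 − 2936) = 1869.12/2124 = 0.88
a = 3288.68 − 0.88(2936) = 3288.68 − 2583.68 = 705
C = 705 + 0.88(3024) = 705 + 2661.12 = 3366.12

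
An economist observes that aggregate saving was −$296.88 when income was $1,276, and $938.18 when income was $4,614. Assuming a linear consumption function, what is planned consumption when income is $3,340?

C = 2873.2

MPS = ΔS/ΔY = (938.18 − (-296.88))/(4614 − 1276) = 1235.06/3338 = 0.37
MPC = 1 − MPS = 0.63
Autonomous saving = -296.88 − 0.37(1276) = -769, so a = 769
C = 769 + 0.63(3340) = 769 + 2104.2 = 2873.2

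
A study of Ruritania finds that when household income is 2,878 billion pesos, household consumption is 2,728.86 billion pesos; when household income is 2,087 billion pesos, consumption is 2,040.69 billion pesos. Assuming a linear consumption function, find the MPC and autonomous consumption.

MPC = 0.87; a = 225

MPC = ΔC/ΔY = (2728.86 − 2040.69)/(2878 − 2087) = 688.17/791 = 0.87
a = C − MPC·Y = 2040.69 − 0.87(2087) = 2040.69 − 1815.69 = 225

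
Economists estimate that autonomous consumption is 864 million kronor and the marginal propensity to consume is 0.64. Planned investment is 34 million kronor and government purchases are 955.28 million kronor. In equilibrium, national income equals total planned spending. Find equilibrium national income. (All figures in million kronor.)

Y = 5148

Y = C + I + G = 864 + 0.64Y + 34 + 955.28
Y − 0.64Y = 1853.28
0.36Y = 1853.28, so Y = 1853.28/0.36 = 5148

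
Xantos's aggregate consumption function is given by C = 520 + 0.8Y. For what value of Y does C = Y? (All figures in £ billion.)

At break-even, C = Y: 520 + 0.8Y = Y
0.2Y = 520, so Y = 520/0.2 = 2600

Y = 2600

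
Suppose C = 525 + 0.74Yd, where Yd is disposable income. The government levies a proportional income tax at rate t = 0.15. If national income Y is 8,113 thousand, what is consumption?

Yd = (1 − 0.15)(8113) = 0.85(8113) = 6896.05
C = 525 + 0.74(6896.05) = 525 + 5103.077 = 5628.077

C = 5628.077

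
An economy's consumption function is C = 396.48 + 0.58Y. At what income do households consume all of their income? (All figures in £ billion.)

At break-even, C = Y: 396.48 + 0.58Y = Y
0.42Y = 396.48, so Y = 396.48/0.42 = 944

Y = 944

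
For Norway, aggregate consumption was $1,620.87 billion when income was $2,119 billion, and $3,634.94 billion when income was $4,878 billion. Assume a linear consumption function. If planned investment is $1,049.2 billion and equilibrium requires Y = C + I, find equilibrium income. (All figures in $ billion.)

Y = 4160

MPC = (3634.94 − 1620.87)/(4878 − 2119) = 2014.07/2759 = 0.73
a = 1620.87 − 0.73(2119) = 74
Equilibrium: Y = 74 + 0.73Y + 1049.2
0.27Y = 1123.2, so Y = 1123.2/0.27 = 4160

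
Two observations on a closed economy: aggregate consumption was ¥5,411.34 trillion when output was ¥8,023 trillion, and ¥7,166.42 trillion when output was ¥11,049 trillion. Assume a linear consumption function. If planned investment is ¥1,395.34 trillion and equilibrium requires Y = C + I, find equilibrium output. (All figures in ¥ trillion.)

MPC = (7166.42 − 5411.34)/(11049 − 8023) = 1755.08/3026 = 0.58
a = 5411.34 − 0.58(8023) = 758
Equilibrium: Y = 758 + 0.58Y + 1395.34
0.42Y = 2153.34, so Y = 2153.34/0.42 = 5127

Y = 5127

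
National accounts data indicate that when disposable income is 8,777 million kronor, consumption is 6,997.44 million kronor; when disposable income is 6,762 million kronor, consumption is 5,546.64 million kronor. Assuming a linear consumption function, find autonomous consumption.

a = 678

MPC = ΔC/ΔY = (6997.44 − 5546.64)/(8777 − 6762) = 1450.8/2015 = 0.72
a = C − MPC·Y = 5546.64 − 0.72(6762) = 5546.64 − 4868.64 = 678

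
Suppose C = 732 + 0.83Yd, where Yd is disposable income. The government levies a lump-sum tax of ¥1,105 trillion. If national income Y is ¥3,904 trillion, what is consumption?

Yd = Y − T = 3904 − 1105 = 2799
C = 732 + 0.83(2799) = 732 + 2323.17 = 3055.17

C = 3055.17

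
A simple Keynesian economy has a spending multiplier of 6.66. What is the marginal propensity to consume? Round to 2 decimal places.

k = 1/(1 − MPC), so 1 − MPC = 1/k = 1/6.66 = 0.1502
MPC = 1 − 0.1502 = 0.85

MPC = 0.85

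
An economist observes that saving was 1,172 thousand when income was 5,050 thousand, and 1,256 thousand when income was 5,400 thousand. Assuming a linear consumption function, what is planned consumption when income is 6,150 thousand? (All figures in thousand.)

C = 4714

MPS = ΔS/ΔY = (1256 − 1172)/(5400 − 5050) = 84/350 = 0.24
MPC = 1 − MPS = 0.76
Autonomous saving = 1172 − 0.24(5050) = -40, so a = 40
C = 40 + 0.76(6150) = 40 + 4674 = 4714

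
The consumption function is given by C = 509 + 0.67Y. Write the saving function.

S = -509 + 0.33Y

S = Y − C = Y − (509 + 0.67Y) = -509 + (1 − 0.67)Y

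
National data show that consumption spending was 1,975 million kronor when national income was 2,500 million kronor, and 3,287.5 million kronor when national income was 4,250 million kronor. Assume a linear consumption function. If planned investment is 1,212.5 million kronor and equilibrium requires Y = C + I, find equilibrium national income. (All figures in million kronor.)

MPC = (3287.5 − 1975)/(4250 − 2500) = 1312.5/1750 = 0.75
a = 1975 − 0.75(2500) = 100
Equilibrium: Y = 100 + 0.75Y + 1212.5
0.25Y = 1312.5, so Y = 1312.5/0.25 = 5250

Y = 5250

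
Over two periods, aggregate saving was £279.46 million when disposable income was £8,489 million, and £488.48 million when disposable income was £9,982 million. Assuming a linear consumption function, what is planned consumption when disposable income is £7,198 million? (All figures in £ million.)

C = 7099.28

MPS = ΔS/ΔY = (488.48 − 279.46)/(9982 − 8489) = 209.02/1493 = 0.14
MPC = 1 − MPS = 0.86
Autonomous saving = 279.46 − 0.14(8489) = -909, so a = 909
C = 909 + 0.86(7198) = 909 + 6190.28 = 7099.28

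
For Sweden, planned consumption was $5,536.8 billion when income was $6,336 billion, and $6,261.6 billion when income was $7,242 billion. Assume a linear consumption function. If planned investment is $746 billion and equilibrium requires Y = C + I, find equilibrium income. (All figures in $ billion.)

Y = 6070

MPC = (6261.6 − 5536.8)/(7242 − 6336) = 724.8/906 = 0.8
a = 5536.8 − 0.8(6336) = 468
Equilibrium: Y = 468 + 0.8Y + 746
0.2Y = 1214, so Y = 1214/0.2 = 6070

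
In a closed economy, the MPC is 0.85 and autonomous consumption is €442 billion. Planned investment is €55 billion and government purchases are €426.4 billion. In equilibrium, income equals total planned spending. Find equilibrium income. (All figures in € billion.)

Y = C + I + G = 442 + 0.85Y + 55 + 426.4
Y − 0.85Y = 923.4
0.15Y = 923.4, so Y = 923.4/0.15 = 6156

Y = 6156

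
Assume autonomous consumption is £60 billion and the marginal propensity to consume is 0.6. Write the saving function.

S = -60 + 0.4Y

S = Y − C = Y − (60 + 0.6Y) = -60 + (1 − 0.6)Y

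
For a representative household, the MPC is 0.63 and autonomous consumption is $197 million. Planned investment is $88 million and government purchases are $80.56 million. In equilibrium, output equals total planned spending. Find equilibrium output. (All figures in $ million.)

Y = 988

Y = C + I + G = 197 + 0.63Y + 88 + 80.56
Y − 0.63Y = 365.56
0.37Y = 365.56, so Y = 365.56/0.37 = 988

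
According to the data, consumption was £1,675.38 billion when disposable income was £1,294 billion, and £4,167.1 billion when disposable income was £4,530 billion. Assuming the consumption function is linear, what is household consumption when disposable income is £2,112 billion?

C = 2305.24

MPC = (4167.1 − 1675.38)/(4530 − 1294) = 2491.72/3236 = 0.77
a = 1675.38 − 0.77(1294) = 1675.38 − 996.38 = 679
C = 679 + 0.77(2112) = 679 + 1626.24 = 2305.24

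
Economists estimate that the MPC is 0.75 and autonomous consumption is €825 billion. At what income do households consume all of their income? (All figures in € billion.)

At break-even, C = Y: 825 + 0.75Y = Y
0.25Y = 825, so Y = 825/0.25 = 3300

Y = 3300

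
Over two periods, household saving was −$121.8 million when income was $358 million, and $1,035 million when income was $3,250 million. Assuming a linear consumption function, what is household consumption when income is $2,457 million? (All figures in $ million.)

MPS = ΔS/ΔY = (1035 − (-121.8))/(3250 − 358) = 1156.8/2892 = 0.4
MPC = 1 − MPS = 0.6
Autonomous saving = -121.8 − 0.4(358) = -265, so a = 265
C = 265 + 0.6(2457) = 265 + 1474.2 = 1739.2

C = 1739.2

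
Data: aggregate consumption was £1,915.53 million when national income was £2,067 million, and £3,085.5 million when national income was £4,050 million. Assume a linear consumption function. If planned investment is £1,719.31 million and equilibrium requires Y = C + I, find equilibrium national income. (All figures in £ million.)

MPC = (3085.5 − 1915.53)/(4050 − 2067) = 1169.97/1983 = 0.59
a = 1915.53 − 0.59(2067) = 696
Equilibrium: Y = 696 + 0.59Y + 1719.31
0.41Y = 2415.31, so Y = 2415.31/0.41 = 5891

Y = 5891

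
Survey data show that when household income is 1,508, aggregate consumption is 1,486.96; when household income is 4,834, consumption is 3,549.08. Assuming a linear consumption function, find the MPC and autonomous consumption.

MPC = ΔC/ΔY = (3549.08 − 1486.96)/(4834 − 1508) = 2062.12/3326 = 0.62
a = C − MPC·Y = 1486.96 − 0.62(1508) = 1486.96 − 934.96 = 552

MPC = 0.62; a = 552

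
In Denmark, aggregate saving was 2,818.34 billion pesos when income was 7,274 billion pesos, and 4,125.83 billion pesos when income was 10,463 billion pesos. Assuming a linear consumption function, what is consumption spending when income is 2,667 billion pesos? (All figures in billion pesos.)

C = 1737.53

MPS = ΔS/ΔY = (4125.83 − 2818.34)/(10463 − 7274) = 1307.49/3189 = 0.41
MPC = 1 − MPS = 0.59
Autonomous saving = 2818.34 − 0.41(7274) = -164, so a = 164
C = 164 + 0.59(2667) = 164 + 1573.53 = 1737.53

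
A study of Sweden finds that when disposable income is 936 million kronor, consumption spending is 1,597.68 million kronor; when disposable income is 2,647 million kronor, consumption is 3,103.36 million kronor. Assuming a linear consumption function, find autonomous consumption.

MPC = ΔC/ΔY = (3103.36 − 1597.68)/(2647 − 936) = 1505.68/1711 = 0.88
a = C − MPC·Y = 1597.68 − 0.88(936) = 1597.68 − 823.68 = 774

a = 774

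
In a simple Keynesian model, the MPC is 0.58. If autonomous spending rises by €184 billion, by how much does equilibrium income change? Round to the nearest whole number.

ΔY ≈ 438

The multiplier is 1/(1 − MPC) = 1/0.42.
ΔY = 184/0.42 = 438.10 ≈ 438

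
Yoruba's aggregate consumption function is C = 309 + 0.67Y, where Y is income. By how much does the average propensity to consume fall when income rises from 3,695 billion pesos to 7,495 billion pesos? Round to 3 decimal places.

ΔAPC = 0.042

At Y = 3695: C = 309 + 0.67(3695) = 2784.65, APC = 2784.65/3695 = 0.7536
At Y = 7495: C = 5330.65, APC = 5330.65/7495 = 0.7112
Fall in APC = 0.7536 − 0.7112 = 0.0424 ≈ 0.042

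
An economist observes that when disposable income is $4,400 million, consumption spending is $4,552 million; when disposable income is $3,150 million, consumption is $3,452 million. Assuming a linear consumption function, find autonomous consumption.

MPC = ΔC/ΔY = (4552 − 3452)/(4400 − 3150) = 1100/1250 = 0.88
a = C − MPC·Y = 3452 − 0.88(3150) = 3452 − 2772 = 680

a = 680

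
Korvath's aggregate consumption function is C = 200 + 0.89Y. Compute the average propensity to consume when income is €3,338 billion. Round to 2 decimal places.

C = 200 + 0.89(3338) = 3170.82
APC = C/Y = 3170.82/3338 = 0.95

APC = 0.95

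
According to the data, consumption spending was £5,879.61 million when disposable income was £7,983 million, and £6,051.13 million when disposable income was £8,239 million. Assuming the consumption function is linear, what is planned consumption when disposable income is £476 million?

C = 849.92

MPC = (6051.13 − 5879.61)/(8239 − 7983) = 171.52/256 = 0.67
a = 5879.61 − 0.67(7983) = 5879.61 − 5348.61 = 531
C = 531 + 0.67(476) = 531 + 318.92 = 849.92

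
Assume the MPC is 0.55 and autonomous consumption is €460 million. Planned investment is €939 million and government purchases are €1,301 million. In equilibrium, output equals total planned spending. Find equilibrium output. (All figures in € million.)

Y = C + I + G = 460 + 0.55Y + 939 + 1301
Y − 0.55Y = 2700
0.45Y = 2700, so Y = 2700/0.45 = 6000

Y = 6000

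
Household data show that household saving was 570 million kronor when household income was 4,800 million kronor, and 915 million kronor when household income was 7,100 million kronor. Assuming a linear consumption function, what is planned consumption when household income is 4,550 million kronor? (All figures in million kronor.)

MPS = ΔS/ΔY = (915 − 570)/(7100 − 4800) = 345/2300 = 0.15
MPC = 1 − MPS = 0.85
Autonomous saving = 570 − 0.15(4800) = -150, so a = 150
C = 150 + 0.85(4550) = 150 + 3867.5 = 4017.5

C = 4017.5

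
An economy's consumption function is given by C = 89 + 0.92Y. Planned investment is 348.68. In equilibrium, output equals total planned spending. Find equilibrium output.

Y = 5471

Y = C + I = 89 + 0.92Y + 348.68
Y − 0.92Y = 437.68
0.08Y = 437.68, so Y = 437.68/0.08 = 5471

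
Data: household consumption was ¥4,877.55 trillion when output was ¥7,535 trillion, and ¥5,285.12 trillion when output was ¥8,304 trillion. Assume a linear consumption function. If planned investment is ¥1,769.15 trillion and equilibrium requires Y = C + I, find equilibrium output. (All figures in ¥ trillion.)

Y = 5645

MPC = (5285.12 − 4877.55)/(8304 − 7535) = 407.57/769 = 0.53
a = 4877.55 − 0.53(7535) = 884
Equilibrium: Y = 884 + 0.53Y + 1769.15
0.47Y = 2653.15, so Y = 2653.15/0.47 = 5645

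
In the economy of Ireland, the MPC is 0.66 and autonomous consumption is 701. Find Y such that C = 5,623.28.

Y = 7458

701 + 0.66Y = 5623.28
0.66Y = 4922.28, so Y = 4922.28/0.66 = 7458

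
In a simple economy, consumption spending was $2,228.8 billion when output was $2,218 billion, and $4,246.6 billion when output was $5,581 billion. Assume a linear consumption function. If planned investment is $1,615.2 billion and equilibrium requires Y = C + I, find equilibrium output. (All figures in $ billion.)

Y = 6283

MPC = (4246.6 − 2228.8)/(5581 − 2218) = 2017.8/3363 = 0.6
a = 2228.8 − 0.6(2218) = 898
Equilibrium: Y = 898 + 0.6Y + 1615.2
0.4Y = 2513.2, so Y = 2513.2/0.4 = 6283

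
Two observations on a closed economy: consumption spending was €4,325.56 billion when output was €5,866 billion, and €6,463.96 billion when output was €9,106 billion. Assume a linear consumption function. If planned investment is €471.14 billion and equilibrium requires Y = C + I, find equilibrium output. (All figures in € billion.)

Y = 2721

MPC = (6463.96 − 4325.56)/(9106 − 5866) = 2138.4/3240 = 0.66
a = 4325.56 − 0.66(5866) = 454
Equilibrium: Y = 454 + 0.66Y + 471.14
0.34Y = 925.14, so Y = 925.14/0.34 = 2721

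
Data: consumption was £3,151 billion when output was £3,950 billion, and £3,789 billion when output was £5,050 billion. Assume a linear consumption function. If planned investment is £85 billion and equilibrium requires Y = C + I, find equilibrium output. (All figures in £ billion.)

MPC = (3789 − 3151)/(5050 − 3950) = 638/1100 = 0.58
a = 3151 − 0.58(3950) = 860
Equilibrium: Y = 860 + 0.58Y + 85
0.42Y = 945, so Y = 945/0.42 = 2250

Y = 2250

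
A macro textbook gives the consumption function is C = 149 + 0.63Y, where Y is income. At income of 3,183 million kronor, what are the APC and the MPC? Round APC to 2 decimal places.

MPC = 0.63 (the slope of the consumption function)
C = 149 + 0.63(3183) = 2154.29, so APC = 2154.29/3183 = 0.68

APC = 0.68; MPC = 0.63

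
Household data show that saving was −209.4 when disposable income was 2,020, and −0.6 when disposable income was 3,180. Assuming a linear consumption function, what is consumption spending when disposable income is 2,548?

MPS = ΔS/ΔY = (-0.6 − (-209.4))/(3180 − 2020) = 208.8/1160 = 0.18
MPC = 1 − MPS = 0.82
Autonomous saving = -209.4 − 0.18(2020) = -573, so a = 573
C = 573 + 0.82(2548) = 573 + 2089.36 = 2662.36

C = 2662.36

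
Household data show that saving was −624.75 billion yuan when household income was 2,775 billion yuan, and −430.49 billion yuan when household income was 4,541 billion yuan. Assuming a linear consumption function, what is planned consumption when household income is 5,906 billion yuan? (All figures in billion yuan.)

MPS = ΔS/ΔY = (-430.49 − (-624.75))/(4541 − 2775) = 194.26/1766 = 0.11
MPC = 1 − MPS = 0.89
Autonomous saving = -624.75 − 0.11(2775) = -930, so a = 930
C = 930 + 0.89(5906) = 930 + 5256.34 = 6186.34

C = 6186.34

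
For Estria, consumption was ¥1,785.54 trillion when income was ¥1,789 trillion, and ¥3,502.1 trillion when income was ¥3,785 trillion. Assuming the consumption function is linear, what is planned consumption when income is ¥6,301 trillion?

C = 5665.86

MPC = (3502.1 − 1785.54)/(3785 − 1789) = 1716.56/1996 = 0.86
a = 1785.54 − 0.86(1789) = 1785.54 − 1538.54 = 247
C = 247 + 0.86(6301) = 247 + 5418.86 = 5665.86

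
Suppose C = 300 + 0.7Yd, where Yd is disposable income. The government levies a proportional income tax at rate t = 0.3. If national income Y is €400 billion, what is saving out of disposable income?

Yd = (1 − 0.3)(400) = 0.7(400) = 280
C = 300 + 0.7(280) = 300 + 196 = 496
S = Yd − C = 280 − 496 = -216

S = -216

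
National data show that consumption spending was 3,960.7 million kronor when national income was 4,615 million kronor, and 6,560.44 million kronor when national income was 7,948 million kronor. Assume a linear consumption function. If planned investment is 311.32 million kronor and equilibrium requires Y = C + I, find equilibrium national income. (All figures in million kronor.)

Y = 3056

MPC = (6560.44 − 3960.7)/(7948 − 4615) = 2599.74/3333 = 0.78
a = 3960.7 − 0.78(4615) = 361
Equilibrium: Y = 361 + 0.78Y + 311.32
0.22Y = 672.32, so Y = 672.32/0.22 = 3056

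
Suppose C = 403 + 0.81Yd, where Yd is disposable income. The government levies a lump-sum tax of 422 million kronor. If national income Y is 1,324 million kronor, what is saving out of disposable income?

S = -231.62

Yd = Y − T = 1324 − 422 = 902
C = 403 + 0.81(902) = 403 + 730.62 = 1133.62
S = Yd − C = 902 − 1133.62 = -231.62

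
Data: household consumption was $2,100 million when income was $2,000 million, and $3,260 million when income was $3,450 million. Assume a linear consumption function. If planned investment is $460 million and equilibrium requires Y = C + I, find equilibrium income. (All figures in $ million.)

MPC = (3260 − 2100)/(3450 − 2000) = 1160/1450 = 0.8
a = 2100 − 0.8(2000) = 500
Equilibrium: Y = 500 + 0.8Y + 460
0.2Y = 960, so Y = 960/0.2 = 4800

Y = 4800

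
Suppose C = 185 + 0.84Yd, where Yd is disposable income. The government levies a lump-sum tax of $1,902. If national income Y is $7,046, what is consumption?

Yd = Y − T = 7046 − 1902 = 5144
C = 185 + 0.84(5144) = 185 + 4320.96 = 4505.96

C = 4505.96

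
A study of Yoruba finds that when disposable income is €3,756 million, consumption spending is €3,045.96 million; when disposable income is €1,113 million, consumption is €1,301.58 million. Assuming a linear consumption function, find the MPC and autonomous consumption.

MPC = 0.66; a = 567

MPC = ΔC/ΔY = (3045.96 − 1301.58)/(3756 − 1113) = 1744.38/2643 = 0.66
a = C − MPC·Y = 1301.58 − 0.66(1113) = 1301.58 − 734.58 = 567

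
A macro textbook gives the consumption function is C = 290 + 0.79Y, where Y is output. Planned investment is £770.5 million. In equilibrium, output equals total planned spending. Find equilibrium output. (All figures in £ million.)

Y = C + I = 290 + 0.79Y + 770.5
Y − 0.79Y = 1060.5
0.21Y = 1060.5, so Y = 1060.5/0.21 = 5050

Y = 5050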